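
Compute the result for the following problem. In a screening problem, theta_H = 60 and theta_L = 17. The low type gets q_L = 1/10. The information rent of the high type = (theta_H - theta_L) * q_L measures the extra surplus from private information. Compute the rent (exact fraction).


Step 1: theta_H - theta_L = 60 - 17 = 43
Step 2: Information rent = (theta_H - theta_L) * q_L
Step 3: = 43 * 1/10
Step 4: = 43/10

43/10


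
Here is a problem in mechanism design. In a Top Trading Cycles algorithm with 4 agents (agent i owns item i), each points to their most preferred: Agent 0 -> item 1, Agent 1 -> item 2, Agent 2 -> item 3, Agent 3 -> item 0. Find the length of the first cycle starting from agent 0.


Step 1: Trace the pointer graph from agent 0: 0 -> 1 -> 2 -> 3 -> 0
Step 2: A cycle is detected when we revisit agent 0
Step 3: The cycle is: 0 -> 1 -> 2 -> 3 -> 0
Step 4: Cycle length = 4

4


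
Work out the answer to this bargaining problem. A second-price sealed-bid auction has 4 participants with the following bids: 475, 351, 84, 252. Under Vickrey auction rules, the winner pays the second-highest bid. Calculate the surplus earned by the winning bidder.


Step 1: Sort bids in descending order: 475, 351, 252, 84
Step 2: The winning bid is the highest: 475
Step 3: The payment equals the second-highest bid: 351
Step 4: Surplus = winner's bid - payment = 475 - 351 = 124

124


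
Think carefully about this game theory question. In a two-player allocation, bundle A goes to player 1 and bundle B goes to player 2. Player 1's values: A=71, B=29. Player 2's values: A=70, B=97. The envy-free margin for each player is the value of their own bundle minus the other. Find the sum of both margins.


Step 1: Player 1's margin = v1(A) - v1(B) = 71 - 29 = 42
Step 2: Player 2's margin = v2(B) - v2(A) = 97 - 70 = 27
Step 3: Total margin = 42 + 27 = 69

69


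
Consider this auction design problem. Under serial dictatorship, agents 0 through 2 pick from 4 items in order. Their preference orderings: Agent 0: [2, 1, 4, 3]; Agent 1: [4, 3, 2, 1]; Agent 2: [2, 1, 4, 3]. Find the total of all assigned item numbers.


Step 1: Agent 0 picks item 2
Step 2: Agent 1 picks item 4
Step 3: Agent 2 picks item 1
Step 4: Sum = 2 + 4 + 1 = 7

7


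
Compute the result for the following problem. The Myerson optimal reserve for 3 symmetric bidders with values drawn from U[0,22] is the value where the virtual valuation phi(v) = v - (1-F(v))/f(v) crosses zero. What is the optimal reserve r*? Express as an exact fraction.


Step 1: For U[0,22], F(v) = v/22 and f(v) = 1/22
Step 2: phi(v) = v - (1 - v/22)/(1/22) = v - (22 - v) = 2v - 22
Step 3: Set phi(r*) = 0: 2r* - 22 = 0
Step 4: r* = 22/2 = 11 (the number of bidders n = 3 does not enter)

11


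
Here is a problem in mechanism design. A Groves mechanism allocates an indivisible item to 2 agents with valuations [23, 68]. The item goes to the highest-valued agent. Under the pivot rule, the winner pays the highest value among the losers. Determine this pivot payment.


Step 1: The efficient winner is agent 1 with value 68
Step 2: Other agents' values: [23]
Step 3: Pivot payment = max(others) = 23
Step 4: The winner pays 23

23


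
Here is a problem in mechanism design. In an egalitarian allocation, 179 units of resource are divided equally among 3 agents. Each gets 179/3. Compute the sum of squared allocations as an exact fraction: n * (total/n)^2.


Step 1: Each agent's share = 179/3
Step 2: Square of each share = (179/3)^2 = 32041/9
Step 3: Sum of squares = 3 * 32041/9 = 32041/3

32041/3


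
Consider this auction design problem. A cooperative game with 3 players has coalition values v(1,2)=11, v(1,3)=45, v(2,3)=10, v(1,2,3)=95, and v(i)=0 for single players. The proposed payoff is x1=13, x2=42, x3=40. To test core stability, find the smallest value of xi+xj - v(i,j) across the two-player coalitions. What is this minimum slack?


Step 1: Slack for coalition (1,2): x1+x2 - v12 = 55 - 11 = 44
Step 2: Slack for coalition (1,3): x1+x3 - v13 = 53 - 45 = 8
Step 3: Slack for coalition (2,3): x2+x3 - v23 = 82 - 10 = 72
Step 4: Minimum slack = min(44, 8, 72) = 8, attained by (1,3); no pair can gain by deviating, so the allocation is in the core

8


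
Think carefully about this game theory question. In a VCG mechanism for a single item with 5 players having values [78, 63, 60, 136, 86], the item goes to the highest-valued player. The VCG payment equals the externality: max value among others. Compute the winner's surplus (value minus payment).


Step 1: The winner is the agent with the highest value: agent 3 with value 136
Step 2: Values of other agents: [78, 63, 60, 86]
Step 3: VCG payment = max of others' values = 86
Step 4: Surplus = 136 - 86 = 50

50


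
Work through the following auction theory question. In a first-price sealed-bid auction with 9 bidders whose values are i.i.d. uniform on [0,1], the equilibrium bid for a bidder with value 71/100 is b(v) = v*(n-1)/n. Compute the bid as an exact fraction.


Step 1: The symmetric BNE bidding function is b(v) = v * (n-1) / n
Step 2: Substitute v = 71/100 and n = 9
Step 3: b = 71/100 * 8/9
Step 4: b = 142/225

142/225


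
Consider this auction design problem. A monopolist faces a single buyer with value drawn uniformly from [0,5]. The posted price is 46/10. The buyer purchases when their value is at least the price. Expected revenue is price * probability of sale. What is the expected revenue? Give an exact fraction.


Step 1: Posted price r = 23/5, value support [0,5]
Step 2: P(v >= r) = (5 - 23/5)/5 = 2/25
Step 3: Expected revenue = r * P(v >= r) = 23/5 * 2/25
Step 4: Revenue = 46/125

46/125


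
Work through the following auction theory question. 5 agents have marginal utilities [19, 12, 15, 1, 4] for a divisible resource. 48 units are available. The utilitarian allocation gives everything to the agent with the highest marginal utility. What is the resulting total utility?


Step 1: The marginal utilities are [19, 12, 15, 1, 4]
Step 2: The highest marginal utility is 19
Step 3: All 48 units go to that agent
Step 4: Total utility = 19 * 48 = 912

912


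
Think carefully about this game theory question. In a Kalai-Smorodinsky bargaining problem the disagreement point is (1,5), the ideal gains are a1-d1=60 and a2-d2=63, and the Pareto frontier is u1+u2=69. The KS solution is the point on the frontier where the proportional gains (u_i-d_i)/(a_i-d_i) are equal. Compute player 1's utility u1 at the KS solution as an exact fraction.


Step 1: At the KS point, (u1-d1)/r1 = (u2-d2)/r2 = t and u1+u2 = 69
Step 2: u1 = d1 + r1*t and u2 = d2 + r2*t, so (d1 + r1*t) + (d2 + r2*t) = 69
Step 3: t = (69 - 1 - 5)/(60 + 63) = 63/123 = 21/41
Step 4: u1 = d1 + r1*t = 1 + 60 * 21/41 = 1301/41
Step 5: (Check: u2 = d2 + r2*t = 1528/41; u1+u2 = 1301/41 + 1528/41 = 69, on the frontier.)

1301/41


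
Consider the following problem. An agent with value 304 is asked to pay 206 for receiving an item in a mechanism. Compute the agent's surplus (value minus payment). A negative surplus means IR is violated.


Step 1: Surplus = value - payment = 304 - 206 = 98
Step 2: IR is satisfied (surplus >= 0)

98


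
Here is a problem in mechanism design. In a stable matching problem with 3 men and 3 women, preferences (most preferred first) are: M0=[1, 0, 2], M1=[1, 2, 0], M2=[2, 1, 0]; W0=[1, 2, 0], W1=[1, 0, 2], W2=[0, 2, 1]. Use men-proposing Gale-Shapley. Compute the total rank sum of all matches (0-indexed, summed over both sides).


Step 1: Run Gale-Shapley (men propose, women hold best offer):
  M0 proposes to W1; she accepts
  M1 proposes to W1; she switches from M0
  M2 proposes to W2; she accepts
  M0 proposes to W0; she accepts
Step 2: Final matching: W0-M0, W1-M1, W2-M2
Step 3: 0-indexed ranks (man's rank of his match, then woman's): 1 + 2 + 0 + 0 + 0 + 1
Step 4: Total rank sum = 4

4


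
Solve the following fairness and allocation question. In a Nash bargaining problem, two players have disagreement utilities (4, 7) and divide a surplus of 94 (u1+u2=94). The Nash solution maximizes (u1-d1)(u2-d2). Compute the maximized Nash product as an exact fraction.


Step 1: The Nash solution splits surplus symmetrically above the disagreement point
Step 2: u1 = (total + d1 - d2)/2 = (94 + 4 - 7)/2 = 91/2
Step 3: u2 = (total - d1 + d2)/2 = (94 - 4 + 7)/2 = 97/2
Step 4: Nash product = (91/2 - 4) * (97/2 - 7)
Step 5: = 83/2 * 83/2 = 6889/4

6889/4


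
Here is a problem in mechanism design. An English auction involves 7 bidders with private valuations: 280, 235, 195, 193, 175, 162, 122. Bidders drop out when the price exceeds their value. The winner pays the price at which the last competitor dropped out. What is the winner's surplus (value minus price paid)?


Step 1: Identify the highest value: 280
Step 2: Identify the second-highest value: 235
Step 3: The final price = second-highest value = 235
Step 4: Surplus = 280 - 235 = 45

45


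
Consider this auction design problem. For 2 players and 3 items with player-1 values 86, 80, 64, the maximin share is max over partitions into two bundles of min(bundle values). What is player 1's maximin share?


Step 1: Item values = 86, 80, 64
Step 2: Enumerate all 2-bundle partitions and take the smaller bundle:
  Partition 1: {86} vs {80,64} -> bundles 86, 144; min = 86
  Partition 2: {80} vs {86,64} -> bundles 80, 150; min = 80
  Partition 3: {64} vs {86,80} -> bundles 64, 166; min = 64
Step 3: MMS = max(86, 80, 64) = 86

86


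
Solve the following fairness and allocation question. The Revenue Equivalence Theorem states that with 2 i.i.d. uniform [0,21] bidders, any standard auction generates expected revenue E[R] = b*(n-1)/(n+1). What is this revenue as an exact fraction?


Step 1: By Revenue Equivalence, expected revenue = b*(n-1)/(n+1)
Step 2: Substituting n = 2, b = 21
Step 3: Revenue = 21*(2-1)/(2+1) = 21*1/3
Step 4: Revenue = 21/3 = 7

7


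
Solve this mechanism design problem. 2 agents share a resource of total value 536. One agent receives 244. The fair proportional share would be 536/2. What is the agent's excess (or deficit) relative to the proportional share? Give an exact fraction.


Step 1: Proportional share = 536/2 = 268
Step 2: Agent's actual allocation = 244
Step 3: Excess = 244 - 268 = -24

-24


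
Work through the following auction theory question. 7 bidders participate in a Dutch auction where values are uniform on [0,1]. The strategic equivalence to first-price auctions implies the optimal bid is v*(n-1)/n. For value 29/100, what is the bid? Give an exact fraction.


Step 1: Dutch auctions are strategically equivalent to first-price auctions
Step 2: The equilibrium bid is b(v) = v*(n-1)/n
Step 3: b = 29/100 * 6/7
Step 4: b = 87/350

87/350


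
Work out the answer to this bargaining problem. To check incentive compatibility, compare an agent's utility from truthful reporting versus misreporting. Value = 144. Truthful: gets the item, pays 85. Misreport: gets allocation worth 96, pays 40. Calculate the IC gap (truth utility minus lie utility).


Step 1: U(truth) = value - payment = 144 - 85 = 59
Step 2: U(lie) = allocation - payment = 96 - 40 = 56
Step 3: IC gap = 59 - 56 = 3

3


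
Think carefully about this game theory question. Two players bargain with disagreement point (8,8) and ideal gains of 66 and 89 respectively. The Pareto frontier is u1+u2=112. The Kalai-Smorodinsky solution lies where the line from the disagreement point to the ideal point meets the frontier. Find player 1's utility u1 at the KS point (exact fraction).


Step 1: At the KS point, (u1-d1)/r1 = (u2-d2)/r2 = t and u1+u2 = 112
Step 2: u1 = d1 + r1*t and u2 = d2 + r2*t, so (d1 + r1*t) + (d2 + r2*t) = 112
Step 3: t = (112 - 8 - 8)/(66 + 89) = 96/155
Step 4: u1 = d1 + r1*t = 8 + 66 * 96/155 = 7576/155
Step 5: (Check: u2 = d2 + r2*t = 9784/155; u1+u2 = 7576/155 + 9784/155 = 112, on the frontier.)

7576/155


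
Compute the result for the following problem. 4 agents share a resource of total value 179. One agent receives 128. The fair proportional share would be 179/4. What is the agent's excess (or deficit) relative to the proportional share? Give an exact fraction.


Step 1: Proportional share = 179/4
Step 2: Agent's actual allocation = 128
Step 3: Excess = 128 - 179/4 = 333/4

333/4


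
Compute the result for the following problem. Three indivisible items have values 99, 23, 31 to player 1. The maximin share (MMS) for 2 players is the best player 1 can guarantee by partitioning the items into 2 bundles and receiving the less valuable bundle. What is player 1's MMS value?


Step 1: Item values = 99, 23, 31
Step 2: Enumerate all 2-bundle partitions and take the smaller bundle:
  Partition 1: {99} vs {23,31} -> bundles 99, 54; min = 54
  Partition 2: {23} vs {99,31} -> bundles 23, 130; min = 23
  Partition 3: {31} vs {99,23} -> bundles 31, 122; min = 31
Step 3: MMS = max(54, 23, 31) = 54

54


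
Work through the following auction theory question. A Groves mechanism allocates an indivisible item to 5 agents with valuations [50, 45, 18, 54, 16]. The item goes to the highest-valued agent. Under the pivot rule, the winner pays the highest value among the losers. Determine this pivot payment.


Step 1: The efficient winner is agent 3 with value 54
Step 2: Other agents' values: [50, 45, 18, 16]
Step 3: Pivot payment = max(others) = 50
Step 4: The winner pays 50

50


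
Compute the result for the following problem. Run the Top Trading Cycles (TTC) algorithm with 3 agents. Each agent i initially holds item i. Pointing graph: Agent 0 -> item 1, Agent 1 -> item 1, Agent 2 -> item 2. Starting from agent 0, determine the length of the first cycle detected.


Step 1: Trace the pointer graph from agent 0: 0 -> 1 -> 1
Step 2: A cycle is detected when we revisit agent 1
Step 3: The cycle is: 1 -> 1
Step 4: Cycle length = 1

1


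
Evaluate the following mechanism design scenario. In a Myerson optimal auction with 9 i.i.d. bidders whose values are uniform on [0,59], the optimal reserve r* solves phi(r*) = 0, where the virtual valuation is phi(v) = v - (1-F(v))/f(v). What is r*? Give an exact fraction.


Step 1: For U[0,59], F(v) = v/59 and f(v) = 1/59
Step 2: phi(v) = v - (1 - v/59)/(1/59) = v - (59 - v) = 2v - 59
Step 3: Set phi(r*) = 0: 2r* - 59 = 0
Step 4: r* = 59/2 (the number of bidders n = 9 does not enter)

59/2


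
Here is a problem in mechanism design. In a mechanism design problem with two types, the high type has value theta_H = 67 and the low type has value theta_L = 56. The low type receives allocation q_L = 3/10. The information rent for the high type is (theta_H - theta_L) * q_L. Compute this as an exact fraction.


Step 1: theta_H - theta_L = 67 - 56 = 11
Step 2: Information rent = (theta_H - theta_L) * q_L
Step 3: = 11 * 3/10
Step 4: = 33/10

33/10


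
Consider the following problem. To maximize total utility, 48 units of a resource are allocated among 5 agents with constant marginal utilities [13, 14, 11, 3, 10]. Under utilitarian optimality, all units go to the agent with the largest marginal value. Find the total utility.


Step 1: The marginal utilities are [13, 14, 11, 3, 10]
Step 2: The highest marginal utility is 14
Step 3: All 48 units go to that agent
Step 4: Total utility = 14 * 48 = 672

672


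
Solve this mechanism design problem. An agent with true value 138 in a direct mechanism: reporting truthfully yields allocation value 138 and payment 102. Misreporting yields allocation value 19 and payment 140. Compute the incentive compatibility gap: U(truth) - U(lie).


Step 1: U(truth) = value - payment = 138 - 102 = 36
Step 2: U(lie) = allocation - payment = 19 - 140 = -121
Step 3: IC gap = 36 - (-121) = 157

157


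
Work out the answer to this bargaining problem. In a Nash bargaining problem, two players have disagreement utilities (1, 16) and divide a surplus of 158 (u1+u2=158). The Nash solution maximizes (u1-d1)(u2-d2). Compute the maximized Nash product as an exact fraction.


Step 1: The Nash solution splits surplus symmetrically above the disagreement point
Step 2: u1 = (total + d1 - d2)/2 = (158 + 1 - 16)/2 = 143/2
Step 3: u2 = (total - d1 + d2)/2 = (158 - 1 + 16)/2 = 173/2
Step 4: Nash product = (143/2 - 1) * (173/2 - 16)
Step 5: = 141/2 * 141/2 = 19881/4

19881/4


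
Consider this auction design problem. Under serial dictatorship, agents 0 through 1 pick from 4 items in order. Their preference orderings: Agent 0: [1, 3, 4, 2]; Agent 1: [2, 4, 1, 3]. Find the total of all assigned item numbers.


Step 1: Agent 0 picks item 1
Step 2: Agent 1 picks item 2
Step 3: Sum = 1 + 2 = 3

3


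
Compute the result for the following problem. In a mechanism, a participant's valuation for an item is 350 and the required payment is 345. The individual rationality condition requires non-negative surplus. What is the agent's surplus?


Step 1: Surplus = value - payment = 350 - 345 = 5
Step 2: IR is satisfied (surplus >= 0)

5


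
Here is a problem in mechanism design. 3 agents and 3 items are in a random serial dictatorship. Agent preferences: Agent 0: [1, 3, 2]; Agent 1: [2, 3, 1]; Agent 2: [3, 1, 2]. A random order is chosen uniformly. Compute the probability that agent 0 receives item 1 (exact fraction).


Step 1: Agent 0 wants item 1
Step 2: There are 6 possible orderings of agents
Step 3: In 6 orderings, agent 0 gets item 1
Step 4: Probability = 6/6 = 1

1


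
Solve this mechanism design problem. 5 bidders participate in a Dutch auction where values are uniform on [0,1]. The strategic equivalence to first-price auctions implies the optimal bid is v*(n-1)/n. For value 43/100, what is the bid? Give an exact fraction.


Step 1: Dutch auctions are strategically equivalent to first-price auctions
Step 2: The equilibrium bid is b(v) = v*(n-1)/n
Step 3: b = 43/100 * 4/5
Step 4: b = 43/125

43/125


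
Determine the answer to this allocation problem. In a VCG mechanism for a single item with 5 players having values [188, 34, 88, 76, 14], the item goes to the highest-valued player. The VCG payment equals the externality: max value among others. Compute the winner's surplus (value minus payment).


Step 1: The winner is the agent with the highest value: agent 0 with value 188
Step 2: Values of other agents: [34, 88, 76, 14]
Step 3: VCG payment = max of others' values = 88
Step 4: Surplus = 188 - 88 = 100

100


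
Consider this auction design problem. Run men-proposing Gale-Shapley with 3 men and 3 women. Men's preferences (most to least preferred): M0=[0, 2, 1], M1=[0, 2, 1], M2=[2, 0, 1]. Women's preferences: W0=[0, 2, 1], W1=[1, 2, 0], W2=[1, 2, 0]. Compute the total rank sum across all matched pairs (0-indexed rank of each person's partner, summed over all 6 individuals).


Step 1: Run Gale-Shapley (men propose, women hold best offer):
  M0 proposes to W0; she accepts
  M1 proposes to W0; rejected
  M1 proposes to W2; she accepts
  M2 proposes to W2; rejected
  M2 proposes to W0; rejected
  M2 proposes to W1; she accepts
Step 2: Final matching: W0-M0, W1-M2, W2-M1
Step 3: 0-indexed ranks (man's rank of his match, then woman's): 0 + 0 + 2 + 1 + 1 + 0
Step 4: Total rank sum = 4

4


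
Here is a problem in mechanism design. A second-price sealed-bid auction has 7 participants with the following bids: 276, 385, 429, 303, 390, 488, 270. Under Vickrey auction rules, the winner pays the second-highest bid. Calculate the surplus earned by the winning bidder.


Step 1: Sort bids in descending order: 488, 429, 390, 385, 303, 276, 270
Step 2: The winning bid is the highest: 488
Step 3: The payment equals the second-highest bid: 429
Step 4: Surplus = winner's bid - payment = 488 - 429 = 59

59


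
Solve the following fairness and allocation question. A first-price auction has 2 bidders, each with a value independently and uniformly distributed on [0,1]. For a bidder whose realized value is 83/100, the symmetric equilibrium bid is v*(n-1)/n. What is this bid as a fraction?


Step 1: The symmetric BNE bidding function is b(v) = v * (n-1) / n
Step 2: Substitute v = 83/100 and n = 2
Step 3: b = 83/100 * 1/2
Step 4: b = 83/200

83/200


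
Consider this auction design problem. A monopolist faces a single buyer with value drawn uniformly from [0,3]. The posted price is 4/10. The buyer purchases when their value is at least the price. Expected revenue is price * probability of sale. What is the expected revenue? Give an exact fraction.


Step 1: Posted price r = 2/5, value support [0,3]
Step 2: P(v >= r) = (3 - 2/5)/3 = 13/15
Step 3: Expected revenue = r * P(v >= r) = 2/5 * 13/15
Step 4: Revenue = 26/75

26/75


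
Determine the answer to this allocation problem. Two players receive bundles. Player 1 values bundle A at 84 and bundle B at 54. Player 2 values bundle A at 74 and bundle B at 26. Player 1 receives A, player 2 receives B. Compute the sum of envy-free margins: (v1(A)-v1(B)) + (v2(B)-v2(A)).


Step 1: Player 1's margin = v1(A) - v1(B) = 84 - 54 = 30
Step 2: Player 2's margin = v2(B) - v2(A) = 26 - 74 = -48
Step 3: Total margin = 30 + -48 = -18

-18


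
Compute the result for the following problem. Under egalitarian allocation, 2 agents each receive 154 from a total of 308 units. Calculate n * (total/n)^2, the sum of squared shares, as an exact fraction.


Step 1: Each agent's share = 308/2 = 154
Step 2: Square of each share = (154)^2 = 23716
Step 3: Sum of squares = 2 * 23716 = 47432

47432


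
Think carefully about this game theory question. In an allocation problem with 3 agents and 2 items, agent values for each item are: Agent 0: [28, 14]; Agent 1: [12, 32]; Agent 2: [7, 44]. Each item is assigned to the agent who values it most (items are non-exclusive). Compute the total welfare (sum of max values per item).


Step 1: For each item, find the maximum value among all agents.
Step 2: Item 0 -> Agent 0 (value 28)
Step 3: Item 1 -> Agent 2 (value 44)
Step 4: Total welfare = 28 + 44 = 72

72


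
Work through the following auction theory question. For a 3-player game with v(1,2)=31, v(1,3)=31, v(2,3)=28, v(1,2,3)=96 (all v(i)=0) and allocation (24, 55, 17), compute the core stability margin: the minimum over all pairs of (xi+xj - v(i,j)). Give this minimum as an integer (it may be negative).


Step 1: Slack for coalition (1,2): x1+x2 - v12 = 79 - 31 = 48
Step 2: Slack for coalition (1,3): x1+x3 - v13 = 41 - 31 = 10
Step 3: Slack for coalition (2,3): x2+x3 - v23 = 72 - 28 = 44
Step 4: Minimum slack = min(48, 10, 44) = 10, attained by (1,3); no pair can gain by deviating, so the allocation is in the core

10


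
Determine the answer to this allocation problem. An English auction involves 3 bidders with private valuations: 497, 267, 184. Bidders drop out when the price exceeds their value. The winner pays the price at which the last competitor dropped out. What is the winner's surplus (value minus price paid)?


Step 1: Identify the highest value: 497
Step 2: Identify the second-highest value: 267
Step 3: The final price = second-highest value = 267
Step 4: Surplus = 497 - 267 = 230

230


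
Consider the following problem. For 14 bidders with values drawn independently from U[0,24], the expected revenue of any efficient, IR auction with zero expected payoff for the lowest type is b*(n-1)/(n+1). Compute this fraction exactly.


Step 1: By Revenue Equivalence, expected revenue = b*(n-1)/(n+1)
Step 2: Substituting n = 14, b = 24
Step 3: Revenue = 24*(14-1)/(14+1) = 24*13/15
Step 4: Revenue = 312/15 = 104/5

104/5


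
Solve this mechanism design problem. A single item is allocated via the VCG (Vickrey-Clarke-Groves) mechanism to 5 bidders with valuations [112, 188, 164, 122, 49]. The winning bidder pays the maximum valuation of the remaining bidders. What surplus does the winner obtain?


Step 1: The winner is the agent with the highest value: agent 1 with value 188
Step 2: Values of other agents: [112, 164, 122, 49]
Step 3: VCG payment = max of others' values = 164
Step 4: Surplus = 188 - 164 = 24

24


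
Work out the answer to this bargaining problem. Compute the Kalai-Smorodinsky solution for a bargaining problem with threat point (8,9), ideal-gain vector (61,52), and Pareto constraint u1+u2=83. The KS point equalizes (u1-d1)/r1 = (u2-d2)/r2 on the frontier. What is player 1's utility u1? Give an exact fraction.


Step 1: At the KS point, (u1-d1)/r1 = (u2-d2)/r2 = t and u1+u2 = 83
Step 2: u1 = d1 + r1*t and u2 = d2 + r2*t, so (d1 + r1*t) + (d2 + r2*t) = 83
Step 3: t = (83 - 8 - 9)/(61 + 52) = 66/113
Step 4: u1 = d1 + r1*t = 8 + 61 * 66/113 = 4930/113
Step 5: (Check: u2 = d2 + r2*t = 4449/113; u1+u2 = 4930/113 + 4449/113 = 83, on the frontier.)

4930/113


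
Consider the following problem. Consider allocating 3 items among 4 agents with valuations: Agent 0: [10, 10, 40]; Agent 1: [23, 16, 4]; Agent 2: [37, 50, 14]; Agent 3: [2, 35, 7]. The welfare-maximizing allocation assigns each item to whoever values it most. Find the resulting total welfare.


Step 1: For each item, find the maximum value among all agents.
Step 2: Item 0 -> Agent 2 (value 37)
Step 3: Item 1 -> Agent 2 (value 50)
Step 4: Item 2 -> Agent 0 (value 40)
Step 5: Total welfare = 37 + 50 + 40 = 127

127


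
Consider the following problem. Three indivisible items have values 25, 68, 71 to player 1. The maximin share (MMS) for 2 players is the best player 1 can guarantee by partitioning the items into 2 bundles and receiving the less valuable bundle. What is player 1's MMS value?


Step 1: Item values = 25, 68, 71
Step 2: Enumerate all 2-bundle partitions and take the smaller bundle:
  Partition 1: {25} vs {68,71} -> bundles 25, 139; min = 25
  Partition 2: {68} vs {25,71} -> bundles 68, 96; min = 68
  Partition 3: {71} vs {25,68} -> bundles 71, 93; min = 71
Step 3: MMS = max(25, 68, 71) = 71

71


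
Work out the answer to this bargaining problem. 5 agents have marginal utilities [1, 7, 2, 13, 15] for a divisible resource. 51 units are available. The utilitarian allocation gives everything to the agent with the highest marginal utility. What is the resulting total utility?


Step 1: The marginal utilities are [1, 7, 2, 13, 15]
Step 2: The highest marginal utility is 15
Step 3: All 51 units go to that agent
Step 4: Total utility = 15 * 51 = 765

765


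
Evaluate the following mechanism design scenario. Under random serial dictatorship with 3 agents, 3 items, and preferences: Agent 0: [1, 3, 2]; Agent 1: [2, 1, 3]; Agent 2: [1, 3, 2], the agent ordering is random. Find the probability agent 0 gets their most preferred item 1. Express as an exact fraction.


Step 1: Agent 0 wants item 1
Step 2: There are 6 possible orderings of agents
Step 3: In 3 orderings, agent 0 gets item 1
Step 4: Probability = 3/6 = 1/2

1/2


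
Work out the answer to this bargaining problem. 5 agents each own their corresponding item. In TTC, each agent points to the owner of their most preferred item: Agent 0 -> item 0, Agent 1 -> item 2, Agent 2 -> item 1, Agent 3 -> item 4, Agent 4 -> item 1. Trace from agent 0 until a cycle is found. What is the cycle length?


Step 1: Trace the pointer graph from agent 0: 0 -> 0
Step 2: A cycle is detected when we revisit agent 0
Step 3: The cycle is: 0 -> 0
Step 4: Cycle length = 1

1


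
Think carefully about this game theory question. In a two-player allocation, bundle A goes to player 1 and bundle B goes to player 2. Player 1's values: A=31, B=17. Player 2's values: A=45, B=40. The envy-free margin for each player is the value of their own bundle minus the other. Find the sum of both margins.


Step 1: Player 1's margin = v1(A) - v1(B) = 31 - 17 = 14
Step 2: Player 2's margin = v2(B) - v2(A) = 40 - 45 = -5
Step 3: Total margin = 14 + -5 = 9

9


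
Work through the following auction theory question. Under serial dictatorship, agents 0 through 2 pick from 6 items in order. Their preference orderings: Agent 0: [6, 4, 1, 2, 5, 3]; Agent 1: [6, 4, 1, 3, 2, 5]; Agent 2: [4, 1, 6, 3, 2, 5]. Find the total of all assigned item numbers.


Step 1: Agent 0 picks item 6
Step 2: Agent 1 picks item 4
Step 3: Agent 2 picks item 1
Step 4: Sum = 6 + 4 + 1 = 11

11


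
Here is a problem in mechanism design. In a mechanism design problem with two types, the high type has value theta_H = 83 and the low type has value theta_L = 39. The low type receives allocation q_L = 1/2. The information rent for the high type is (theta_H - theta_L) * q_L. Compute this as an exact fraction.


Step 1: theta_H - theta_L = 83 - 39 = 44
Step 2: Information rent = (theta_H - theta_L) * q_L
Step 3: = 44 * 1/2
Step 4: = 22

22


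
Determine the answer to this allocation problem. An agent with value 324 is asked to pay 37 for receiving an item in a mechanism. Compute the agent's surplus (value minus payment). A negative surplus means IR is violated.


Step 1: Surplus = value - payment = 324 - 37 = 287
Step 2: IR is satisfied (surplus >= 0)

287


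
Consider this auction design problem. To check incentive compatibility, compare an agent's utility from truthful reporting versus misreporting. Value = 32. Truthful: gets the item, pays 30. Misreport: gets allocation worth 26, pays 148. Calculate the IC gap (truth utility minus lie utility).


Step 1: U(truth) = value - payment = 32 - 30 = 2
Step 2: U(lie) = allocation - payment = 26 - 148 = -122
Step 3: IC gap = 2 - (-122) = 124

124


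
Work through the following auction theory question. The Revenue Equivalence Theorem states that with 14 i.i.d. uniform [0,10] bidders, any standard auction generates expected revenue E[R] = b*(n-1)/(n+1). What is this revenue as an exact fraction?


Step 1: By Revenue Equivalence, expected revenue = b*(n-1)/(n+1)
Step 2: Substituting n = 14, b = 10
Step 3: Revenue = 10*(14-1)/(14+1) = 10*13/15
Step 4: Revenue = 130/15 = 26/3

26/3


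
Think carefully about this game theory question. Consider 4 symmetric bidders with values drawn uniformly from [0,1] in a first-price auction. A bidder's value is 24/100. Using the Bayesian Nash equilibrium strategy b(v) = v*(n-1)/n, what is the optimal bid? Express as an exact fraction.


Step 1: The symmetric BNE bidding function is b(v) = v * (n-1) / n
Step 2: Substitute v = 6/25 and n = 4
Step 3: b = 6/25 * 3/4
Step 4: b = 9/50

9/50


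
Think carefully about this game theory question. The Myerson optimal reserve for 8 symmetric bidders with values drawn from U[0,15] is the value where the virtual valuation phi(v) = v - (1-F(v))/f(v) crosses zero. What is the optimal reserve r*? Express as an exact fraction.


Step 1: For U[0,15], F(v) = v/15 and f(v) = 1/15
Step 2: phi(v) = v - (1 - v/15)/(1/15) = v - (15 - v) = 2v - 15
Step 3: Set phi(r*) = 0: 2r* - 15 = 0
Step 4: r* = 15/2 (the number of bidders n = 8 does not enter)

15/2


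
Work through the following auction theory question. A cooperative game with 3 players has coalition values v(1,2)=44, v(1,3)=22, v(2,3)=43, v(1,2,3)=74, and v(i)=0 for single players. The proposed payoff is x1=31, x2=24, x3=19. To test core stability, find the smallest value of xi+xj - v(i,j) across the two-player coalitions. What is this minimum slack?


Step 1: Slack for coalition (1,2): x1+x2 - v12 = 55 - 44 = 11
Step 2: Slack for coalition (1,3): x1+x3 - v13 = 50 - 22 = 28
Step 3: Slack for coalition (2,3): x2+x3 - v23 = 43 - 43 = 0
Step 4: Minimum slack = min(11, 28, 0) = 0, attained by (2,3); no pair can gain by deviating, so the allocation is in the core

0


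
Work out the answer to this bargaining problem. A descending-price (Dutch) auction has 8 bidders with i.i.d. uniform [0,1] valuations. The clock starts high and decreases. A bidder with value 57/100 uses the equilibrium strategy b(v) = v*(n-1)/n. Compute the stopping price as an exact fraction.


Step 1: Dutch auctions are strategically equivalent to first-price auctions
Step 2: The equilibrium bid is b(v) = v*(n-1)/n
Step 3: b = 57/100 * 7/8
Step 4: b = 399/800

399/800


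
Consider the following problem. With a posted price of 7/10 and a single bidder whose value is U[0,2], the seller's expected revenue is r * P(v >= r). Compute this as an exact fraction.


Step 1: Posted price r = 7/10, value support [0,2]
Step 2: P(v >= r) = (2 - 7/10)/2 = 13/20
Step 3: Expected revenue = r * P(v >= r) = 7/10 * 13/20
Step 4: Revenue = 91/200

91/200


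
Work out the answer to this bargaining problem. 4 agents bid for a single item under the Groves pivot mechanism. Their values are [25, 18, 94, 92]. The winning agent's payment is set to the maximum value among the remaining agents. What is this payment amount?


Step 1: The efficient winner is agent 2 with value 94
Step 2: Other agents' values: [25, 18, 92]
Step 3: Pivot payment = max(others) = 92
Step 4: The winner pays 92

92


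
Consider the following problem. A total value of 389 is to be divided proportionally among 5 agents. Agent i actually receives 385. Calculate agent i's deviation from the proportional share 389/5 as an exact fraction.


Step 1: Proportional share = 389/5
Step 2: Agent's actual allocation = 385
Step 3: Excess = 385 - 389/5 = 1536/5

1536/5


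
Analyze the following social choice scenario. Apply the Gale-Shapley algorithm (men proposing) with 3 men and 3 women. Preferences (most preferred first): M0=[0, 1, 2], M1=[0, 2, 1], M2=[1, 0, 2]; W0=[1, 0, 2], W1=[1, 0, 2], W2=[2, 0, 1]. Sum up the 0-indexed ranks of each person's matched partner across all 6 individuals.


Step 1: Run Gale-Shapley (men propose, women hold best offer):
  M0 proposes to W0; she accepts
  M1 proposes to W0; she switches from M0
  M2 proposes to W1; she accepts
  M0 proposes to W1; she switches from M2
  M2 proposes to W0; rejected
  M2 proposes to W2; she accepts
Step 2: Final matching: W0-M1, W1-M0, W2-M2
Step 3: 0-indexed ranks (man's rank of his match, then woman's): 0 + 0 + 1 + 1 + 2 + 0
Step 4: Total rank sum = 4

4


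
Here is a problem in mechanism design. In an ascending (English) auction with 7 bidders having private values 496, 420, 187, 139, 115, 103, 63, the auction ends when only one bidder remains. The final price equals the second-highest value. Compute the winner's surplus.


Step 1: Identify the highest value: 496
Step 2: Identify the second-highest value: 420
Step 3: The final price = second-highest value = 420
Step 4: Surplus = 496 - 420 = 76

76


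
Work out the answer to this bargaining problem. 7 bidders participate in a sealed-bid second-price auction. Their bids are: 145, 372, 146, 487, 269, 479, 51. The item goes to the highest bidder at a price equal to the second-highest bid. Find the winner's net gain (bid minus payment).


Step 1: Sort bids in descending order: 487, 479, 372, 269, 146, 145, 51
Step 2: The winning bid is the highest: 487
Step 3: The payment equals the second-highest bid: 479
Step 4: Surplus = winner's bid - payment = 487 - 479 = 8

8


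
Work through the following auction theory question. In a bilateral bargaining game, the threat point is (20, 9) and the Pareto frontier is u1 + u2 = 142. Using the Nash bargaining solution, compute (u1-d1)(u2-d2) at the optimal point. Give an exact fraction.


Step 1: The Nash solution splits surplus symmetrically above the disagreement point
Step 2: u1 = (total + d1 - d2)/2 = (142 + 20 - 9)/2 = 153/2
Step 3: u2 = (total - d1 + d2)/2 = (142 - 20 + 9)/2 = 131/2
Step 4: Nash product = (153/2 - 20) * (131/2 - 9)
Step 5: = 113/2 * 113/2 = 12769/4

12769/4


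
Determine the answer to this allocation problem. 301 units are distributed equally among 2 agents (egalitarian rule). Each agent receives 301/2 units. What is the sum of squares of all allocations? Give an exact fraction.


Step 1: Each agent's share = 301/2
Step 2: Square of each share = (301/2)^2 = 90601/4
Step 3: Sum of squares = 2 * 90601/4 = 90601/2

90601/2


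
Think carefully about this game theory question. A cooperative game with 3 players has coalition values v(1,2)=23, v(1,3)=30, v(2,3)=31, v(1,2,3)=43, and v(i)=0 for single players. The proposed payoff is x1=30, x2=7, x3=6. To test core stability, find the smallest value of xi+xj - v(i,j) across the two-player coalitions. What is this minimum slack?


Step 1: Slack for coalition (1,2): x1+x2 - v12 = 37 - 23 = 14
Step 2: Slack for coalition (1,3): x1+x3 - v13 = 36 - 30 = 6
Step 3: Slack for coalition (2,3): x2+x3 - v23 = 13 - 31 = -18
Step 4: Minimum slack = min(14, 6, -18) = -18, attained by (2,3); coalition (2,3) can block (slack < 0), so the allocation is not in the core

-18


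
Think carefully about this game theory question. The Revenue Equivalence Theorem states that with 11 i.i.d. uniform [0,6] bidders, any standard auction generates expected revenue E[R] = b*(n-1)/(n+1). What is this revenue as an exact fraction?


Step 1: By Revenue Equivalence, expected revenue = b*(n-1)/(n+1)
Step 2: Substituting n = 11, b = 6
Step 3: Revenue = 6*(11-1)/(11+1) = 6*10/12
Step 4: Revenue = 60/12 = 5

5


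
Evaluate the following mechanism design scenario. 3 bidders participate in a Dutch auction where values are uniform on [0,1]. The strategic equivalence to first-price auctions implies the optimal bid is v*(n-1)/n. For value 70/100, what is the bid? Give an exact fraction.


Step 1: Dutch auctions are strategically equivalent to first-price auctions
Step 2: The equilibrium bid is b(v) = v*(n-1)/n
Step 3: b = 7/10 * 2/3
Step 4: b = 7/15

7/15


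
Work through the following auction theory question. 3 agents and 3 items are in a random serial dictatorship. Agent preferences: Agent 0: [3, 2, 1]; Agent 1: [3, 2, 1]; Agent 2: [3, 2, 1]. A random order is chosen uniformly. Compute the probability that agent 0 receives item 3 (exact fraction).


Step 1: Agent 0 wants item 3
Step 2: There are 6 possible orderings of agents
Step 3: In 2 orderings, agent 0 gets item 3
Step 4: Probability = 2/6 = 1/3

1/3


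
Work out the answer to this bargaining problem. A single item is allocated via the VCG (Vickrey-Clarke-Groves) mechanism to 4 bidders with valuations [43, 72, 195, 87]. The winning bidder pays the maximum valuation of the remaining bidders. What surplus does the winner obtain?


Step 1: The winner is the agent with the highest value: agent 2 with value 195
Step 2: Values of other agents: [43, 72, 87]
Step 3: VCG payment = max of others' values = 87
Step 4: Surplus = 195 - 87 = 108

108


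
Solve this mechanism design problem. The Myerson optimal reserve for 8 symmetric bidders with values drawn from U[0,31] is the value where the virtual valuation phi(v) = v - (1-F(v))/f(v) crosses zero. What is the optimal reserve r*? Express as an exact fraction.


Step 1: For U[0,31], F(v) = v/31 and f(v) = 1/31
Step 2: phi(v) = v - (1 - v/31)/(1/31) = v - (31 - v) = 2v - 31
Step 3: Set phi(r*) = 0: 2r* - 31 = 0
Step 4: r* = 31/2 (the number of bidders n = 8 does not enter)

31/2


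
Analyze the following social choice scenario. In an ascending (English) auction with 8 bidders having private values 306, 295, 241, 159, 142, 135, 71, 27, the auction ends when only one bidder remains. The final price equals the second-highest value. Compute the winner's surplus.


Step 1: Identify the highest value: 306
Step 2: Identify the second-highest value: 295
Step 3: The final price = second-highest value = 295
Step 4: Surplus = 306 - 295 = 11

11


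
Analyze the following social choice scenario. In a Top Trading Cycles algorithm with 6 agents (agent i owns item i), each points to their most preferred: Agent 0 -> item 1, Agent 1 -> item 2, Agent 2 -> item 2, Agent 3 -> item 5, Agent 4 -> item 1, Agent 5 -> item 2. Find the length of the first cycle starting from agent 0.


Step 1: Trace the pointer graph from agent 0: 0 -> 1 -> 2 -> 2
Step 2: A cycle is detected when we revisit agent 2
Step 3: The cycle is: 2 -> 2
Step 4: Cycle length = 1

1


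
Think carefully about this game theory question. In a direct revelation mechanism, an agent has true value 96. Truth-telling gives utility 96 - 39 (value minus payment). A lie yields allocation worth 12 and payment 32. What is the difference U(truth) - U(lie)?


Step 1: U(truth) = value - payment = 96 - 39 = 57
Step 2: U(lie) = allocation - payment = 12 - 32 = -20
Step 3: IC gap = 57 - (-20) = 77

77
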